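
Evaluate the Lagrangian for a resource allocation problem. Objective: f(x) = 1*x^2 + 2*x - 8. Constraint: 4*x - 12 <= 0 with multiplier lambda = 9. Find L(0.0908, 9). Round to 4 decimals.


Step 1: Evaluate f(x).
f(0.0908) = 1*0.0908^2 + 2*0.0908 - 8 = -7.8102
Step 2: Evaluate g(x).
g(0.0908) = 4*0.0908 - 12 = -11.6368
Step 3: Compute Lagrangian.
L = -7.8102 + 9*-11.6368 = -112.5414


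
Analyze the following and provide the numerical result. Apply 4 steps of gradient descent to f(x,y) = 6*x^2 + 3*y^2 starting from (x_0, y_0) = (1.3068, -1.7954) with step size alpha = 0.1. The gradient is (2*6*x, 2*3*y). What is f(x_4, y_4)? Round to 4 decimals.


Gradient descent on f(x,y) = 6*x^2 + 3*y^2.
Starting point: (1.3068, -1.7954), alpha = 0.1
Step 1: grad_x = 2*6*1.3068 = 15.6816, grad_y = 2*3*-1.7954 = -10.7724
  x_1 = 1.3068 - 0.1*15.6816 = -0.2614
  y_1 = -1.7954 - 0.1*-10.7724 = -0.7182
Step 2: grad_x = 2*6*-0.2614 = -3.1363, grad_y = 2*3*-0.7182 = -4.309
  x_2 = -0.2614 - 0.1*-3.1363 = 0.0523
  y_2 = -0.7182 - 0.1*-4.309 = -0.2873
Step 3: grad_x = 2*6*0.0523 = 0.6273, grad_y = 2*3*-0.2873 = -1.7236
  x_3 = 0.0523 - 0.1*0.6273 = -0.0105
  y_3 = -0.2873 - 0.1*-1.7236 = -0.1149
Step 4: grad_x = 2*6*-0.0105 = -0.1255, grad_y = 2*3*-0.1149 = -0.6894
  x_4 = -0.0105 - 0.1*-0.1255 = 0.0021
  y_4 = -0.1149 - 0.1*-0.6894 = -0.046
f(0.0021, -0.046) = 6*0.0021^2 + 3*(-0.046)^2 = 0.0064


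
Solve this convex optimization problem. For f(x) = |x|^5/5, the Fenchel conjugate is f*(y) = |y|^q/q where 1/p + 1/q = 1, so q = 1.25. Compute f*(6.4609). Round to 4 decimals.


The conjugate exponent q satisfies 1/p + 1/q = 1.
p = 5, so q = 5/(5 - 1) = 1.25
|y|^q = 6.4609^1.25 = 10.3007
f*(6.4609) = 10.3007 / 1.25 = 8.2406


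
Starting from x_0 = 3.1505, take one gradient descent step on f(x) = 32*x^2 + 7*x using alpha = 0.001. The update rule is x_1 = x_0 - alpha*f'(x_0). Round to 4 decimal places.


We compute the gradient at x_0 and apply the update.
f'(x) = 64*x + 7
f'(3.1505) = 64*3.1505 + 7 = 208.632
x_1 = 3.1505 - 0.001*208.632 = 2.9419


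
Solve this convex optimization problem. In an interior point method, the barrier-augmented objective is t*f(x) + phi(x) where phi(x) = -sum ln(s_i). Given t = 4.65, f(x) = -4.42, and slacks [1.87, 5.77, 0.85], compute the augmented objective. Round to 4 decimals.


Step 1: Compute log-barrier.
ln values: [0.6259, 1.7527, -0.1625]
phi = -(0.6259 + 1.7527 - 0.1625) = -2.2161
Step 2: Compute augmented objective.
t*f(x) = 4.65*-4.42 = -20.553
Total = -20.553 - 2.2161 = -22.7691


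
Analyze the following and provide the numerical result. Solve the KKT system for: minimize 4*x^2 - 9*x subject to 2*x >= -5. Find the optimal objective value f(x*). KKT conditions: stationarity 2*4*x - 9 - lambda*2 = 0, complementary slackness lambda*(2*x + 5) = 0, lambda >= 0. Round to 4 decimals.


Step 1: Try lambda = 0 (constraint inactive).
Stationarity: 2*4*x - 9 = 0
x* = 9/(2*4) = 1.125
Check constraint: 2*1.125 = 2.25 >= -5 -- satisfied.
Step 2: Compute optimal value.
f(x*) = 4*1.125^2 - 9*1.125 = -5.0625


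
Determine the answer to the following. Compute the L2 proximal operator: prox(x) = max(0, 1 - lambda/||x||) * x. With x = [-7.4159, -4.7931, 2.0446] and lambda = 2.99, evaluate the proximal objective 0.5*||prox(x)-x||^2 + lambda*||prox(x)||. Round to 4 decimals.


Step 1: Compute ||x||.
||x|| = 9.0637
Step 2: Compute scaling factor.
scale = max(0, 1 - 2.99/9.0637) = 0.6701
Step 3: prox(x) = [-4.9695, -3.2119, 1.3701]
||prox(x)|| = 6.0737
Step 4: Proximal objective.
0.5*||prox-x||^2 = 4.4701
lambda*||prox|| = 18.1604
Total = 22.6303


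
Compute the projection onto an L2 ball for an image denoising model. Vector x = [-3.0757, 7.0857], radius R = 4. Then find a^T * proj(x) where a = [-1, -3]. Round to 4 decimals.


Step 1: Compute ||x|| (intermediates to 6 decimals).
||x|| = sqrt((-3.0757)^2 + 7.0857^2) = 7.724447
Step 2: Project.
Since ||x|| > R, scale = R/||x|| = 4/7.724447 = 0.517836, proj(x) = scale * x
proj(x) = [-1.592708, 3.669231]
Step 3: Dot product.
a^T * proj(x) = -1*(-1.592708) - 3*3.669231 = -9.415


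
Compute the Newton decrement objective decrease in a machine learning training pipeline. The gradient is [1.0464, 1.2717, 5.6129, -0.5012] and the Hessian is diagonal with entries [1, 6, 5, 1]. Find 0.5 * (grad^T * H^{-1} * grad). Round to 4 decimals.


Step 1: H is diagonal, so H^(-1) * g = [1.0464, 0.212, 1.1226, -0.5012].
Step 2: g^T H^(-1) g = sum_i g_i^2 / H_ii
  = (1.0464)^2/1 + (1.2717)^2/6 + (5.6129)^2/5 + (-0.5012)^2/1
  = 1.095 + 0.2695 + 6.3009 + 0.2512 = 7.9166
Step 3: Objective decrease = 0.5 * g^T H^(-1) g = 3.9583


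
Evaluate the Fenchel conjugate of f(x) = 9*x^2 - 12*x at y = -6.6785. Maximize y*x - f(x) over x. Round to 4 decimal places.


f*(y) = sup_x {y*x - a*x^2 - b*x} = sup_x {(y-b)*x - a*x^2}
FOC: (y - b) - 2a*x = 0 => x* = (y - b)/(2a)
x* = (-6.6785 + 12)/(2*9) = 0.2956
f*(-6.6785) = (y-b)^2/(4a) = (-6.6785 + 12)^2/(4*9)
= 28.3184/36 = 0.7866


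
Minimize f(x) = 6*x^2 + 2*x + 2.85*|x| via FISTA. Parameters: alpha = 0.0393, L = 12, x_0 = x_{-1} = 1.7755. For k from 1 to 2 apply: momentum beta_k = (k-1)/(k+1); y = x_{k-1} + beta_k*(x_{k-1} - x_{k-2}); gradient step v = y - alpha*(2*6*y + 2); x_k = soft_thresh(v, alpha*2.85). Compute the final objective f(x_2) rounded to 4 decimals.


FISTA on f(x) = 6*x^2 + 2*x + 2.85*|x|
L = 12, alpha = 0.0393
Iteration 1: beta = 0.0, y = 1.7755 + 0.0*(1.7755 - 1.7755) = 1.7755
  grad(y) = 23.306, v = y - alpha*grad = 0.8596
  prox(v) = soft_thresh(0.8596, 0.112) = 0.7476
Iteration 2: beta = 0.3333, y = 0.7476 + 0.3333*(0.7476 - 1.7755) = 0.4049
  grad(y) = 6.8591, v = y - alpha*grad = 0.1354
  prox(v) = soft_thresh(0.1354, 0.112) = 0.0234
f(x_2) = 6*0.0234^2 + 2*0.0234 + 2.85*|0.0234| = 0.1166


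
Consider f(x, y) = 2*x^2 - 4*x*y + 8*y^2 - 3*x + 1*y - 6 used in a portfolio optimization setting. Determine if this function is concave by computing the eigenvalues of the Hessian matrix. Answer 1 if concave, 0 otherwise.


The Hessian of f(x,y) = 2*x^2 - 4*x*y + 8*y^2 - 3*x + 1*y - 6 is:
H = [[4, -4], [-4, 16]]
Trace = 4 + 16 = 20
Determinant = 4*16 - (-4)^2 = 48
Discriminant = (20)^2 - 4*48 = 208.0
Eigenvalues: lambda_1 = 2.7889, lambda_2 = 17.2111
The function is not concave.

0


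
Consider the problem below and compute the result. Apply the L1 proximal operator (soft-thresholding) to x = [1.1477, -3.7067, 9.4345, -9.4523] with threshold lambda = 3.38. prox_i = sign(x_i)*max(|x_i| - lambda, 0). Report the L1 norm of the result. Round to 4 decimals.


Soft-thresholding with lambda = 3.38:
prox(1.1477) = sign(1.1477)*max(|1.1477| - 3.38, 0) = 0.0
prox(-3.7067) = sign(-3.7067)*max(|-3.7067| - 3.38, 0) = -0.3267
prox(9.4345) = sign(9.4345)*max(|9.4345| - 3.38, 0) = 6.0545
prox(-9.4523) = sign(-9.4523)*max(|-9.4523| - 3.38, 0) = -6.0723
prox(x) = [0.0, -0.3267, 6.0545, -6.0723]
||prox(x)||_1 = 0.0 + 0.3267 + 6.0545 + 6.0723 = 12.4535


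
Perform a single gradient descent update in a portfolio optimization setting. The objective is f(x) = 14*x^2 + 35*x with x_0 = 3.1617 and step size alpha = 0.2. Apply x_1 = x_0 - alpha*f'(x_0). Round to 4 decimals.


We compute the gradient at x_0 and apply the update.
f'(x) = 28*x + 35
f'(3.1617) = 28*3.1617 + 35 = 123.5276
x_1 = 3.1617 - 0.2*123.5276 = -21.5438


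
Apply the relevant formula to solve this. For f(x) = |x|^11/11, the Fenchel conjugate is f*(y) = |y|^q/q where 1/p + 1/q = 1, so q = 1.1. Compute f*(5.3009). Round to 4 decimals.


The conjugate exponent q satisfies 1/p + 1/q = 1.
p = 11, so q = 11/(11 - 1) = 1.1
|y|^q = 5.3009^1.1 = 6.263
f*(5.3009) = 6.263 / 1.1 = 5.6937


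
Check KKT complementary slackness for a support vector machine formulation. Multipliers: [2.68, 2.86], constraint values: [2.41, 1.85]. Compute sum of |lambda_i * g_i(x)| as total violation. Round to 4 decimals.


KKT complementary slackness check:
lambda_1 * g_1 = 2.68 * 2.41 = 6.4588
lambda_2 * g_2 = 2.86 * 1.85 = 5.291
Total violation = 6.4588 + 5.291 = 11.7498


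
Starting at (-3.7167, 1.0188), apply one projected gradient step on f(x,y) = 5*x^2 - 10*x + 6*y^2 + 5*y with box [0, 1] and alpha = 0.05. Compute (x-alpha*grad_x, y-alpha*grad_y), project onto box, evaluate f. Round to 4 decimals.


Step 1: Compute gradient at (-3.7167, 1.0188).
grad_x = 2*5*-3.7167 - 10 = -47.167
grad_y = 2*6*1.0188 + 5 = 17.2256
Step 2: Gradient step.
x_raw = -3.7167 - 0.05*-47.167 = -1.3584
y_raw = 1.0188 - 0.05*17.2256 = 0.1575
Step 3: Project onto [0, 1].
x_proj = clip(-1.3584) = 0.0
y_proj = clip(0.1575) = 0.1575
Step 4: Evaluate f.
f(0.0, 0.1575) = 0.9365


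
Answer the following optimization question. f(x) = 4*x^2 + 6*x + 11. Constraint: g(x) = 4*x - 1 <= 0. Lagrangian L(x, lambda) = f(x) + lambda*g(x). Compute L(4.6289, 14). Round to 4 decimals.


Step 1: Evaluate f(x).
f(4.6289) = 4*4.6289^2 + 6*4.6289 + 11 = 124.4803
Step 2: Evaluate g(x).
g(4.6289) = 4*4.6289 - 1 = 17.5156
Step 3: Compute Lagrangian.
L = 124.4803 + 14*17.5156 = 369.6987


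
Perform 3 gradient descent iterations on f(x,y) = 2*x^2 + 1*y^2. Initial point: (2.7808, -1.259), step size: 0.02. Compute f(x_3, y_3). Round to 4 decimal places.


Gradient descent on f(x,y) = 2*x^2 + 1*y^2.
Starting point: (2.7808, -1.259), alpha = 0.02
Step 1: grad_x = 2*2*2.7808 = 11.1232, grad_y = 2*1*-1.259 = -2.518
  x_1 = 2.7808 - 0.02*11.1232 = 2.5583
  y_1 = -1.259 - 0.02*-2.518 = -1.2086
Step 2: grad_x = 2*2*2.5583 = 10.2333, grad_y = 2*1*-1.2086 = -2.4173
  x_2 = 2.5583 - 0.02*10.2333 = 2.3537
  y_2 = -1.2086 - 0.02*-2.4173 = -1.1603
Step 3: grad_x = 2*2*2.3537 = 9.4147, grad_y = 2*1*-1.1603 = -2.3206
  x_3 = 2.3537 - 0.02*9.4147 = 2.1654
  y_3 = -1.1603 - 0.02*-2.3206 = -1.1139
f(2.1654, -1.1139) = 2*2.1654^2 + 1*(-1.1139)^2 = 10.6184


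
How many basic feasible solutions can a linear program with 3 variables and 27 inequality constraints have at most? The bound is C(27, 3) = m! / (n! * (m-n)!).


Each vertex corresponds to some choice of n active constraints out of m, so the number of vertices is at most C(m, n) = m! / (n!(m-n)!).
m = 27, n = 3
Numerator: 27 * 26 * 25
Denominator: 3! = 6
C(27, 3) = 2925


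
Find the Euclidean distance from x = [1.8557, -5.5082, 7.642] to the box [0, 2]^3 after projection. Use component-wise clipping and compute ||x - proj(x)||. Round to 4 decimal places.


Project each component onto [0, 2].
clip(1.8557) = 1.8557, clip(-5.5082) = 0.0, clip(7.642) = 2.0
Projection = [1.8557, 0.0, 2.0]
Squared diffs: [0.0, 30.3403, 31.8322]
Distance = sqrt(62.1725) = 7.8849


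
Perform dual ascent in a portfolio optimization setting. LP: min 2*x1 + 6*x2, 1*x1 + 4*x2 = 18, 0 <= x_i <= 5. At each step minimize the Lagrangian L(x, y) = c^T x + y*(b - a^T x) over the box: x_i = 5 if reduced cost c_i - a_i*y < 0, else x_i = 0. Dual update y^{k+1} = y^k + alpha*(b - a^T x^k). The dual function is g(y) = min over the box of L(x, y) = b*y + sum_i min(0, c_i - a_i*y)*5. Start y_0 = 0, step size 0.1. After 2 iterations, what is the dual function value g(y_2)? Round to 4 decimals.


Dual ascent for LP: min 2*x1 + 6*x2, 1*x1 + 4*x2 = 18, 0 <= x_i <= 5
Step 1: y^k = 0.0, reduced costs: (2.0, 6.0)
  x^k = (0.0, 0.0), subgradient = b - a^T x = 18.0
  y^{k+1} = 0.0 + 0.1*18.0 = 1.8
Step 2: y^k = 1.8, reduced costs: (0.2, -1.2)
  x^k = (0.0, 5.0), subgradient = b - a^T x = -2.0
  y^{k+1} = 1.8 + 0.1*-2.0 = 1.6
Dual objective at y_2 = 1.6: reduced costs (0.4, -0.4), box minimizer x = (0.0, 5.0)
g(y_2) = b*y + (c1 - a1*y)*x1 + (c2 - a2*y)*x2 = 18*1.6 + 0.4*0.0 + (-0.4)*5.0 = 28.8 + 0.0 - 2.0 = 26.8


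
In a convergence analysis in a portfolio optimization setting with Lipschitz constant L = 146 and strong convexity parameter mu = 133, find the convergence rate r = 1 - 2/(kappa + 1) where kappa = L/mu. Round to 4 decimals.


Step 1: Compute the condition number.
kappa = L/mu = 146/133 = 1.0977
Step 2: Compute the convergence rate.
r = 1 - 2/(kappa + 1) = 1 - 2*mu/(L + mu) = (L - mu)/(L + mu) = 13/279 = 0.0466


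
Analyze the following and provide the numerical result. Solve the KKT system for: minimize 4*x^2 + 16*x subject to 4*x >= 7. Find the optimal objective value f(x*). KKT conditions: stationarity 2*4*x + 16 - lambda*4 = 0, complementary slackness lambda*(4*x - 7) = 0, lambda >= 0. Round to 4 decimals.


Step 1: Try lambda = 0 (constraint inactive).
x_unc = -16/(2*4) = -2.0
Check: 4*-2.0 = -8.0 < 7 -- violated!
Step 2: Constraint must be active: 4*x = 7
x* = 7/4 = 1.75
lambda = (2*4*1.75 + 16)/4 = 7.5
Step 3: Compute optimal value.
f(x*) = 4*1.75^2 + 16*1.75 = 40.25


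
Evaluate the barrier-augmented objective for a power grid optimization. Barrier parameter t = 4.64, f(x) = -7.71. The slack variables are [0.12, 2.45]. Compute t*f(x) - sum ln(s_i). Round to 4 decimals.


Step 1: Compute log-barrier.
ln values: [-2.1203, 0.8961]
phi = -(-2.1203 + 0.8961) = 1.2242
Step 2: Compute augmented objective.
t*f(x) = 4.64*-7.71 = -35.7744
Total = -35.7744 + 1.2242 = -34.5502


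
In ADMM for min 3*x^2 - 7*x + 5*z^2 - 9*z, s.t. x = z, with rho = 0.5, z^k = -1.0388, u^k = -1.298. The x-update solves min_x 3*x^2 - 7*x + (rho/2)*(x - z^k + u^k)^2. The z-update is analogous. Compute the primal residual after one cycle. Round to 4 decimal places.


ADMM iteration with rho = 0.5, z^k = -1.0388, u^k = -1.298
Step 1: x-update.
Minimize 3*x^2 - 7*x + (0.5/2)*(x + 1.0388 - 1.298)^2
FOC: (2*3 + 0.5)*x = 7 + 0.5*(-1.0388 + 1.298)
x^{k+1} = 1.0969
Step 2: z-update.
Minimize 5*z^2 - 9*z + (0.5/2)*(1.0969 - z - 1.298)^2
FOC: (2*5 + 0.5)*z = 9 + 0.5*(1.0969 - 1.298)
z^{k+1} = 0.8476
Step 3: u-update.
u^{k+1} = -1.298 + 1.0969 - 0.8476 = -1.0487
Step 4: Primal residual = |1.0969 - 0.8476| = 0.2493


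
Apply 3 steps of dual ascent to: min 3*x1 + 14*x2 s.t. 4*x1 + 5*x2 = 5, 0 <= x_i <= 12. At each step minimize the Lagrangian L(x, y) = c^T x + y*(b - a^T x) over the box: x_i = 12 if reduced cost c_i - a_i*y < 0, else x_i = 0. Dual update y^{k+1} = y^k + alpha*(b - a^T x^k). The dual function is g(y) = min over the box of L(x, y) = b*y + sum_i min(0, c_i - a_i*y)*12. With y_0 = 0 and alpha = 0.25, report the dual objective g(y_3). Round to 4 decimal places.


Dual ascent for LP: min 3*x1 + 14*x2, 4*x1 + 5*x2 = 5, 0 <= x_i <= 12
Step 1: y^k = 0.0, reduced costs: (3.0, 14.0)
  x^k = (0.0, 0.0), subgradient = b - a^T x = 5.0
  y^{k+1} = 0.0 + 0.25*5.0 = 1.25
Step 2: y^k = 1.25, reduced costs: (-2.0, 7.75)
  x^k = (12.0, 0.0), subgradient = b - a^T x = -43.0
  y^{k+1} = 1.25 + 0.25*-43.0 = -9.5
Step 3: y^k = -9.5, reduced costs: (41.0, 61.5)
  x^k = (0.0, 0.0), subgradient = b - a^T x = 5.0
  y^{k+1} = -9.5 + 0.25*5.0 = -8.25
Dual objective at y_3 = -8.25: reduced costs (36.0, 55.25), box minimizer x = (0.0, 0.0)
g(y_3) = b*y + (c1 - a1*y)*x1 + (c2 - a2*y)*x2 = 5*(-8.25) + 36.0*0.0 + 55.25*0.0 = -41.25 + 0.0 + 0.0 = -41.25


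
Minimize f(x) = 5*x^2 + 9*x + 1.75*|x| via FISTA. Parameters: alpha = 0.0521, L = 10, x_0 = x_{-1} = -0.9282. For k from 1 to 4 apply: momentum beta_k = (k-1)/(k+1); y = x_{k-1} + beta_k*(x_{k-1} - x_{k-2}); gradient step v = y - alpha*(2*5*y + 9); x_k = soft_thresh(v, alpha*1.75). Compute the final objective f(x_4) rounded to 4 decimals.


FISTA on f(x) = 5*x^2 + 9*x + 1.75*|x|
L = 10, alpha = 0.0521
Iteration 1: beta = 0.0, y = -0.9282 + 0.0*(-0.9282 + 0.9282) = -0.9282
  grad(y) = -0.282, v = y - alpha*grad = -0.9135
  prox(v) = soft_thresh(-0.9135, 0.0912) = -0.8223
Iteration 2: beta = 0.3333, y = -0.8223 + 0.3333*(-0.8223 + 0.9282) = -0.787
  grad(y) = 1.1296, v = y - alpha*grad = -0.8459
  prox(v) = soft_thresh(-0.8459, 0.0912) = -0.7547
Iteration 3: beta = 0.5, y = -0.7547 + 0.5*(-0.7547 + 0.8223) = -0.7209
  grad(y) = 1.7909, v = y - alpha*grad = -0.8142
  prox(v) = soft_thresh(-0.8142, 0.0912) = -0.723
Iteration 4: beta = 0.6, y = -0.723 + 0.6*(-0.723 + 0.7547) = -0.704
  grad(y) = 1.9596, v = y - alpha*grad = -0.8061
  prox(v) = soft_thresh(-0.8061, 0.0912) = -0.715
f(x_4) = 5*(-0.715)^2 + 9*(-0.715) + 1.75*|-0.715| = -2.6276


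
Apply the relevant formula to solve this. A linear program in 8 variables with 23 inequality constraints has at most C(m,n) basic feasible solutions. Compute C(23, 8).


Each vertex corresponds to some choice of n active constraints out of m, so the number of vertices is at most C(m, n) = m! / (n!(m-n)!).
m = 23, n = 8
Numerator: 23 * 22 * 21 * 20 * 19 * 18 * 17 * 16
Denominator: 8! = 40320
C(23, 8) = 490314


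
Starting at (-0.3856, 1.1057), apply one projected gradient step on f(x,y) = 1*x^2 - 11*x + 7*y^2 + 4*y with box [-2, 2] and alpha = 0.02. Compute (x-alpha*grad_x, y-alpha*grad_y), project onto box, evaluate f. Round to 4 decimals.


Step 1: Compute gradient at (-0.3856, 1.1057).
grad_x = 2*1*-0.3856 - 11 = -11.7712
grad_y = 2*7*1.1057 + 4 = 19.4798
Step 2: Gradient step.
x_raw = -0.3856 - 0.02*-11.7712 = -0.1502
y_raw = 1.1057 - 0.02*19.4798 = 0.7161
Step 3: Project onto [-2, 2].
x_proj = clip(-0.1502) = -0.1502
y_proj = clip(0.7161) = 0.7161
Step 4: Evaluate f.
f(-0.1502, 0.7161) = 8.1285


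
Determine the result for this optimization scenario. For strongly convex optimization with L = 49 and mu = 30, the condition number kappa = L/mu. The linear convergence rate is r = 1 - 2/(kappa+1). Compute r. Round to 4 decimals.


Step 1: Compute the condition number.
kappa = L/mu = 49/30 = 1.6333
Step 2: Compute the convergence rate.
r = 1 - 2/(kappa + 1) = 1 - 2*mu/(L + mu) = (L - mu)/(L + mu) = 19/79 = 0.2405


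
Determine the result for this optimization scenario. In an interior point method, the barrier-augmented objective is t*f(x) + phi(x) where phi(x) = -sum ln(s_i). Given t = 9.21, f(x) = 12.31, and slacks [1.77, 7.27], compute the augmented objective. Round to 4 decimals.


Step 1: Compute log-barrier.
ln values: [0.571, 1.9838]
phi = -(0.571 + 1.9838) = -2.5547
Step 2: Compute augmented objective.
t*f(x) = 9.21*12.31 = 113.3751
Total = 113.3751 - 2.5547 = 110.8204


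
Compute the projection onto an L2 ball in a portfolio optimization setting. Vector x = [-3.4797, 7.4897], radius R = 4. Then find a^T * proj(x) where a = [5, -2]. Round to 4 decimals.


Step 1: Compute ||x|| (intermediates to 6 decimals).
||x|| = sqrt((-3.4797)^2 + 7.4897^2) = 8.258566
Step 2: Project.
Since ||x|| > R, scale = R/||x|| = 4/8.258566 = 0.484346, proj(x) = scale * x
proj(x) = [-1.685379, 3.627606]
Step 3: Dot product.
a^T * proj(x) = 5*(-1.685379) - 2*3.627606 = -15.6821


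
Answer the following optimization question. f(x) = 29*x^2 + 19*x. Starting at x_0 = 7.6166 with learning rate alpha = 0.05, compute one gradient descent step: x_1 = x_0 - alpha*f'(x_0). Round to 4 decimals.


We compute the gradient at x_0 and apply the update.
f'(x) = 58*x + 19
f'(7.6166) = 58*7.6166 + 19 = 460.7628
x_1 = 7.6166 - 0.05*460.7628 = -15.4215


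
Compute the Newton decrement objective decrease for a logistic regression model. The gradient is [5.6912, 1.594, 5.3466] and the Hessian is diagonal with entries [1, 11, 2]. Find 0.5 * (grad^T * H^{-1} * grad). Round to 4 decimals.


Step 1: H is diagonal, so H^(-1) * g = [5.6912, 0.1449, 2.6733].
Step 2: g^T H^(-1) g = sum_i g_i^2 / H_ii
  = (5.6912)^2/1 + (1.594)^2/11 + (5.3466)^2/2
  = 32.3898 + 0.231 + 14.2931 = 46.9138
Step 3: Objective decrease = 0.5 * g^T H^(-1) g = 23.4569


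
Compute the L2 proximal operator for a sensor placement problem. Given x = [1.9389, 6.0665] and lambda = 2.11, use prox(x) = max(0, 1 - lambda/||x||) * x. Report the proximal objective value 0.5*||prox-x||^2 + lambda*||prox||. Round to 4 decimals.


Step 1: Compute ||x||.
||x|| = 6.3688
Step 2: Compute scaling factor.
scale = max(0, 1 - 2.11/6.3688) = 0.6687
Step 3: prox(x) = [1.2965, 4.0567]
||prox(x)|| = 4.2588
Step 4: Proximal objective.
0.5*||prox-x||^2 = 2.2261
lambda*||prox|| = 8.9861
Total = 11.2121


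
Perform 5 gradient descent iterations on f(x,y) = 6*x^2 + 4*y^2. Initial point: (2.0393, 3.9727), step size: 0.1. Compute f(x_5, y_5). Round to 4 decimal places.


Gradient descent on f(x,y) = 6*x^2 + 4*y^2.
Starting point: (2.0393, 3.9727), alpha = 0.1
Step 1: grad_x = 2*6*2.0393 = 24.4716, grad_y = 2*4*3.9727 = 31.7816
  x_1 = 2.0393 - 0.1*24.4716 = -0.4079
  y_1 = 3.9727 - 0.1*31.7816 = 0.7945
Step 2: grad_x = 2*6*-0.4079 = -4.8943, grad_y = 2*4*0.7945 = 6.3563
  x_2 = -0.4079 - 0.1*-4.8943 = 0.0816
  y_2 = 0.7945 - 0.1*6.3563 = 0.1589
Step 3: grad_x = 2*6*0.0816 = 0.9789, grad_y = 2*4*0.1589 = 1.2713
  x_3 = 0.0816 - 0.1*0.9789 = -0.0163
  y_3 = 0.1589 - 0.1*1.2713 = 0.0318
Step 4: grad_x = 2*6*-0.0163 = -0.1958, grad_y = 2*4*0.0318 = 0.2543
  x_4 = -0.0163 - 0.1*-0.1958 = 0.0033
  y_4 = 0.0318 - 0.1*0.2543 = 0.0064
Step 5: grad_x = 2*6*0.0033 = 0.0392, grad_y = 2*4*0.0064 = 0.0509
  x_5 = 0.0033 - 0.1*0.0392 = -0.0007
  y_5 = 0.0064 - 0.1*0.0509 = 0.0013
f(-0.0007, 0.0013) = 6*(-0.0007)^2 + 4*0.0013^2 = 0.0


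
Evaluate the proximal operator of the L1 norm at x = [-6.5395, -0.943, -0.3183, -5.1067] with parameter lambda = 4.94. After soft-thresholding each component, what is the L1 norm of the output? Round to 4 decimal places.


Soft-thresholding with lambda = 4.94:
prox(-6.5395) = sign(-6.5395)*max(|-6.5395| - 4.94, 0) = -1.5995
prox(-0.943) = sign(-0.943)*max(|-0.943| - 4.94, 0) = 0.0
prox(-0.3183) = sign(-0.3183)*max(|-0.3183| - 4.94, 0) = 0.0
prox(-5.1067) = sign(-5.1067)*max(|-5.1067| - 4.94, 0) = -0.1667
prox(x) = [-1.5995, 0.0, 0.0, -0.1667]
||prox(x)||_1 = 1.5995 + 0.0 + 0.0 + 0.1667 = 1.7662


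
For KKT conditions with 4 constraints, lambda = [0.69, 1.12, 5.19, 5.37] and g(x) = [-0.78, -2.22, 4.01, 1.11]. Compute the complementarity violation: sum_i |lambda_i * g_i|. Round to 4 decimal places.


KKT complementary slackness check:
lambda_1 * g_1 = 0.69 * -0.78 = -0.5382
lambda_2 * g_2 = 1.12 * -2.22 = -2.4864
lambda_3 * g_3 = 5.19 * 4.01 = 20.8119
lambda_4 * g_4 = 5.37 * 1.11 = 5.9607
Total violation = 0.5382 + 2.4864 + 20.8119 + 5.9607 = 29.7972


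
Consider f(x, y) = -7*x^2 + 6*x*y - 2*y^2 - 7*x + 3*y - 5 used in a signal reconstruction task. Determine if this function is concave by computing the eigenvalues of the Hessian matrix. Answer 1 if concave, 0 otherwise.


The Hessian of f(x,y) = -7*x^2 + 6*x*y - 2*y^2 - 7*x + 3*y - 5 is:
H = [[-14, 6], [6, -4]]
Trace = -14 - 4 = -18
Determinant = -14*-4 - (6)^2 = 20
Discriminant = (-18)^2 - 4*20 = 244.0
Eigenvalues: lambda_1 = -16.8102, lambda_2 = -1.1898
The function is concave.

1


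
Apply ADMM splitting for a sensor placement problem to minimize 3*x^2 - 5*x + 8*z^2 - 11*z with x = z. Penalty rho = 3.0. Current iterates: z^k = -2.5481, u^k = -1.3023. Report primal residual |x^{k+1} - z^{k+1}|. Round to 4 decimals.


ADMM iteration with rho = 3.0, z^k = -2.5481, u^k = -1.3023
Step 1: x-update.
Minimize 3*x^2 - 5*x + (3.0/2)*(x + 2.5481 - 1.3023)^2
FOC: (2*3 + 3.0)*x = 5 + 3.0*(-2.5481 + 1.3023)
x^{k+1} = 0.1403
Step 2: z-update.
Minimize 8*z^2 - 11*z + (3.0/2)*(0.1403 - z - 1.3023)^2
FOC: (2*8 + 3.0)*z = 11 + 3.0*(0.1403 - 1.3023)
z^{k+1} = 0.3955
Step 3: u-update.
u^{k+1} = -1.3023 + 0.1403 - 0.3955 = -1.5575
Step 4: Primal residual = |0.1403 - 0.3955| = 0.2552


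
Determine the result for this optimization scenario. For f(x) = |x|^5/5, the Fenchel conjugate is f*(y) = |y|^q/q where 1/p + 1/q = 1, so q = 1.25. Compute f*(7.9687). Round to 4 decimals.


The conjugate exponent q satisfies 1/p + 1/q = 1.
p = 5, so q = 5/(5 - 1) = 1.25
|y|^q = 7.9687^1.25 = 13.3886
f*(7.9687) = 13.3886 / 1.25 = 10.7109


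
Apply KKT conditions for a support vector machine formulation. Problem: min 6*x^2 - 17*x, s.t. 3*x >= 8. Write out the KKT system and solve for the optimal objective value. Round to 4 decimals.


Step 1: Try lambda = 0 (constraint inactive).
x_unc = 17/(2*6) = 1.4167
Check: 3*1.4167 = 4.2501 < 8 -- violated!
Step 2: Constraint must be active: 3*x = 8
x* = 8/3 = 2.6667 (rounded; the exact value 8/3 is used below)
lambda = (2*6*(8/3) - 17)/3 = 5.0
Step 3: Compute optimal value.
f(x*) = 6*(8/3)^2 - 17*(8/3) = -2.6667


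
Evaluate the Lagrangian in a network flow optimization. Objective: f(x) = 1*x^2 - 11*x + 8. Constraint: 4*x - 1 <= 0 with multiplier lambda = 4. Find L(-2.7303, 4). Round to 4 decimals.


Step 1: Evaluate f(x).
f(-2.7303) = 1*(-2.7303)^2 - 11*(-2.7303) + 8 = 45.4878
Step 2: Evaluate g(x).
g(-2.7303) = 4*-2.7303 - 1 = -11.9212
Step 3: Compute Lagrangian.
L = 45.4878 + 4*-11.9212 = -2.197


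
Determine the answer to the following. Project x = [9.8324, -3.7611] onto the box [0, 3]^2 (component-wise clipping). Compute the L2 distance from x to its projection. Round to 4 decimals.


Project each component onto [0, 3].
clip(9.8324) = 3.0, clip(-3.7611) = 0.0
Projection = [3.0, 0.0]
Squared diffs: [46.6817, 14.1459]
Distance = sqrt(60.8276) = 7.7992


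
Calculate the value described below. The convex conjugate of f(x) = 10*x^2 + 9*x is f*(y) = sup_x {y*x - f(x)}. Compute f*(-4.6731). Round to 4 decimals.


f*(y) = sup_x {y*x - a*x^2 - b*x} = sup_x {(y-b)*x - a*x^2}
FOC: (y - b) - 2a*x = 0 => x* = (y - b)/(2a)
x* = (-4.6731 - 9)/(2*10) = -0.6837
f*(-4.6731) = (y-b)^2/(4a) = (-4.6731 - 9)^2/(4*10)
= 186.9537/40 = 4.6738


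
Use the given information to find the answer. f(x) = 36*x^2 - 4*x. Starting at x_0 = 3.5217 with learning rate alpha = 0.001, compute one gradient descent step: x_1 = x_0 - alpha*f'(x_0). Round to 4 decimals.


We compute the gradient at x_0 and apply the update.
f'(x) = 72*x - 4
f'(3.5217) = 72*3.5217 - 4 = 249.5624
x_1 = 3.5217 - 0.001*249.5624 = 3.2721


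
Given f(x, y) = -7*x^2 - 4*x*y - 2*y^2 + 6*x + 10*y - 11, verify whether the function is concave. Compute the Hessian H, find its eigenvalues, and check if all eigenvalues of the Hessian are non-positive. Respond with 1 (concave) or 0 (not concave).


The Hessian of f(x,y) = -7*x^2 - 4*x*y - 2*y^2 + 6*x + 10*y - 11 is:
H = [[-14, -4], [-4, -4]]
Trace = -14 - 4 = -18
Determinant = -14*-4 - (-4)^2 = 40
Discriminant = (-18)^2 - 4*40 = 164.0
Eigenvalues: lambda_1 = -15.4031, lambda_2 = -2.5969
The function is concave.

1


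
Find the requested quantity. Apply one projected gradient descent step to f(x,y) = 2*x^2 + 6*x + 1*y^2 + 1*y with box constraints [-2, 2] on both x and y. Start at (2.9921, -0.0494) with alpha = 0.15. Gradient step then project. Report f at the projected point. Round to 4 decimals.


Step 1: Compute gradient at (2.9921, -0.0494).
grad_x = 2*2*2.9921 + 6 = 17.9684
grad_y = 2*1*-0.0494 + 1 = 0.9012
Step 2: Gradient step.
x_raw = 2.9921 - 0.15*17.9684 = 0.2968
y_raw = -0.0494 - 0.15*0.9012 = -0.1846
Step 3: Project onto [-2, 2].
x_proj = clip(0.2968) = 0.2968
y_proj = clip(-0.1846) = -0.1846
Step 4: Evaluate f.
f(0.2968, -0.1846) = 1.8068


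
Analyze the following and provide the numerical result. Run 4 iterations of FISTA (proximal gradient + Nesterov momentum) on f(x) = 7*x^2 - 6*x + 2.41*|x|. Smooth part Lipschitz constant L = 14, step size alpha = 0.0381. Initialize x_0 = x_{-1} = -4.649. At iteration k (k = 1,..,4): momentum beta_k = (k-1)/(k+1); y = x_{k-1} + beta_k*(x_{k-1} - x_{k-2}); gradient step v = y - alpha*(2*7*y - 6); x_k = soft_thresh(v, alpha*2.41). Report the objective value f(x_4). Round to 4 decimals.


FISTA on f(x) = 7*x^2 - 6*x + 2.41*|x|
L = 14, alpha = 0.0381
Iteration 1: beta = 0.0, y = -4.649 + 0.0*(-4.649 + 4.649) = -4.649
  grad(y) = -71.086, v = y - alpha*grad = -1.9406
  prox(v) = soft_thresh(-1.9406, 0.0918) = -1.8488
Iteration 2: beta = 0.3333, y = -1.8488 + 0.3333*(-1.8488 + 4.649) = -0.9154
  grad(y) = -18.8156, v = y - alpha*grad = -0.1985
  prox(v) = soft_thresh(-0.1985, 0.0918) = -0.1067
Iteration 3: beta = 0.5, y = -0.1067 + 0.5*(-0.1067 + 1.8488) = 0.7643
  grad(y) = 4.7008, v = y - alpha*grad = 0.5852
  prox(v) = soft_thresh(0.5852, 0.0918) = 0.4934
Iteration 4: beta = 0.6, y = 0.4934 + 0.6*(0.4934 + 0.1067) = 0.8535
  grad(y) = 5.949, v = y - alpha*grad = 0.6268
  prox(v) = soft_thresh(0.6268, 0.0918) = 0.535
f(x_4) = 7*0.535^2 - 6*0.535 + 2.41*|0.535| = 0.083


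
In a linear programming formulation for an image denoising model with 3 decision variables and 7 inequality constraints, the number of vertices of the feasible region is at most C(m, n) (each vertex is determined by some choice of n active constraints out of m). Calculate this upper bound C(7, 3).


Each vertex corresponds to some choice of n active constraints out of m, so the number of vertices is at most C(m, n) = m! / (n!(m-n)!).
m = 7, n = 3
Numerator: 7 * 6 * 5
Denominator: 3! = 6
C(7, 3) = 35


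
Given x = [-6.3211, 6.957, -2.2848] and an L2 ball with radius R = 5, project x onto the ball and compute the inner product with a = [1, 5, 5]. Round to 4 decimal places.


Step 1: Compute ||x|| (intermediates to 6 decimals).
||x|| = sqrt((-6.3211)^2 + 6.957^2 + (-2.2848)^2) = 9.673493
Step 2: Project.
Since ||x|| > R, scale = R/||x|| = 5/9.673493 = 0.516876, proj(x) = scale * x
proj(x) = [-3.267225, 3.595906, -1.180958]
Step 3: Dot product.
a^T * proj(x) = 1*(-3.267225) + 5*3.595906 + 5*(-1.180958) = 8.8075


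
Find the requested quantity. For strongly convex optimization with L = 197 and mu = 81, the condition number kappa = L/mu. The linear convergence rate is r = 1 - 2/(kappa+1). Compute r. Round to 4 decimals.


Step 1: Compute the condition number.
kappa = L/mu = 197/81 = 2.4321
Step 2: Compute the convergence rate.
r = 1 - 2/(kappa + 1) = 1 - 2*mu/(L + mu) = (L - mu)/(L + mu) = 116/278 = 0.4173


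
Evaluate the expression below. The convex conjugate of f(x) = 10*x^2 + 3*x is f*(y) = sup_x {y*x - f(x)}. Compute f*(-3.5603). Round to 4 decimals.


f*(y) = sup_x {y*x - a*x^2 - b*x} = sup_x {(y-b)*x - a*x^2}
FOC: (y - b) - 2a*x = 0 => x* = (y - b)/(2a)
x* = (-3.5603 - 3)/(2*10) = -0.328
f*(-3.5603) = (y-b)^2/(4a) = (-3.5603 - 3)^2/(4*10)
= 43.0375/40 = 1.0759


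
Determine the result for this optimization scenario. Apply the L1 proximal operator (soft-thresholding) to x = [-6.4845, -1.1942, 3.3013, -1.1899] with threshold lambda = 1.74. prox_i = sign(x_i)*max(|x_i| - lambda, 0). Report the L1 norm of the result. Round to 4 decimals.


Soft-thresholding with lambda = 1.74:
prox(-6.4845) = sign(-6.4845)*max(|-6.4845| - 1.74, 0) = -4.7445
prox(-1.1942) = sign(-1.1942)*max(|-1.1942| - 1.74, 0) = 0.0
prox(3.3013) = sign(3.3013)*max(|3.3013| - 1.74, 0) = 1.5613
prox(-1.1899) = sign(-1.1899)*max(|-1.1899| - 1.74, 0) = 0.0
prox(x) = [-4.7445, 0.0, 1.5613, 0.0]
||prox(x)||_1 = 4.7445 + 0.0 + 1.5613 + 0.0 = 6.3058


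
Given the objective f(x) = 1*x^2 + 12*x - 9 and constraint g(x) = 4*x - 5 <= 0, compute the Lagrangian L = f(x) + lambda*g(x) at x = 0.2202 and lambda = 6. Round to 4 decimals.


Step 1: Evaluate f(x).
f(0.2202) = 1*0.2202^2 + 12*0.2202 - 9 = -6.3091
Step 2: Evaluate g(x).
g(0.2202) = 4*0.2202 - 5 = -4.1192
Step 3: Compute Lagrangian.
L = -6.3091 + 6*-4.1192 = -31.0243


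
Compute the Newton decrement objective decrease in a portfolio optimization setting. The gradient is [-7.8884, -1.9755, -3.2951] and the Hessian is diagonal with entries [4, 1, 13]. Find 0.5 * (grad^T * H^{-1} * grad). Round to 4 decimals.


Step 1: H is diagonal, so H^(-1) * g = [-1.9721, -1.9755, -0.2535].
Step 2: g^T H^(-1) g = sum_i g_i^2 / H_ii
  = (-7.8884)^2/4 + (-1.9755)^2/1 + (-3.2951)^2/13
  = 15.5567 + 3.9026 + 0.8352 = 20.2945
Step 3: Objective decrease = 0.5 * g^T H^(-1) g = 10.1473


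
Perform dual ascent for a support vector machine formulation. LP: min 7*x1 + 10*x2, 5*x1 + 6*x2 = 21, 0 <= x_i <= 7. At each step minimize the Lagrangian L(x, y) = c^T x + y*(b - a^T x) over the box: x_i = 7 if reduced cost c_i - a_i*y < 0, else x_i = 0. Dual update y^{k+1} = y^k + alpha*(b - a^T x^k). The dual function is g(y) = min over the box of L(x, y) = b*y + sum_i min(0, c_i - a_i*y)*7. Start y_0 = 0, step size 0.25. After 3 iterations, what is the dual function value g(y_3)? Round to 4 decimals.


Dual ascent for LP: min 7*x1 + 10*x2, 5*x1 + 6*x2 = 21, 0 <= x_i <= 7
Step 1: y^k = 0.0, reduced costs: (7.0, 10.0)
  x^k = (0.0, 0.0), subgradient = b - a^T x = 21.0
  y^{k+1} = 0.0 + 0.25*21.0 = 5.25
Step 2: y^k = 5.25, reduced costs: (-19.25, -21.5)
  x^k = (7.0, 7.0), subgradient = b - a^T x = -56.0
  y^{k+1} = 5.25 + 0.25*-56.0 = -8.75
Step 3: y^k = -8.75, reduced costs: (50.75, 62.5)
  x^k = (0.0, 0.0), subgradient = b - a^T x = 21.0
  y^{k+1} = -8.75 + 0.25*21.0 = -3.5
Dual objective at y_3 = -3.5: reduced costs (24.5, 31.0), box minimizer x = (0.0, 0.0)
g(y_3) = b*y + (c1 - a1*y)*x1 + (c2 - a2*y)*x2 = 21*(-3.5) + 24.5*0.0 + 31.0*0.0 = -73.5 + 0.0 + 0.0 = -73.5


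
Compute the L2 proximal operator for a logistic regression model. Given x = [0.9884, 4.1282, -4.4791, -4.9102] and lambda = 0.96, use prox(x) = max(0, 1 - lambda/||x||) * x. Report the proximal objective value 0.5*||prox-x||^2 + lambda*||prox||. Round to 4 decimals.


Step 1: Compute ||x||.
||x|| = 7.8862
Step 2: Compute scaling factor.
scale = max(0, 1 - 0.96/7.8862) = 0.8783
Step 3: prox(x) = [0.8681, 3.6257, -3.9338, -4.3125]
||prox(x)|| = 6.9262
Step 4: Proximal objective.
0.5*||prox-x||^2 = 0.4608
lambda*||prox|| = 6.6492
Total = 7.1099


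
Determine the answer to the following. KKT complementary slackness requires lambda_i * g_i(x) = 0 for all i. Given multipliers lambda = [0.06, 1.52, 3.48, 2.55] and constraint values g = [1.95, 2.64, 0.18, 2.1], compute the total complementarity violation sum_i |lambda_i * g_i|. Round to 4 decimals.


KKT complementary slackness check:
lambda_1 * g_1 = 0.06 * 1.95 = 0.117
lambda_2 * g_2 = 1.52 * 2.64 = 4.0128
lambda_3 * g_3 = 3.48 * 0.18 = 0.6264
lambda_4 * g_4 = 2.55 * 2.1 = 5.355
Total violation = 0.117 + 4.0128 + 0.6264 + 5.355 = 10.1112


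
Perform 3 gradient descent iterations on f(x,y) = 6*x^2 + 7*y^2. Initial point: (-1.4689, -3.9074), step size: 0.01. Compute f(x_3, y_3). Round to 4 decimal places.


Gradient descent on f(x,y) = 6*x^2 + 7*y^2.
Starting point: (-1.4689, -3.9074), alpha = 0.01
Step 1: grad_x = 2*6*-1.4689 = -17.6268, grad_y = 2*7*-3.9074 = -54.7036
  x_1 = -1.4689 - 0.01*-17.6268 = -1.2926
  y_1 = -3.9074 - 0.01*-54.7036 = -3.3604
Step 2: grad_x = 2*6*-1.2926 = -15.5116, grad_y = 2*7*-3.3604 = -47.0451
  x_2 = -1.2926 - 0.01*-15.5116 = -1.1375
  y_2 = -3.3604 - 0.01*-47.0451 = -2.8899
Step 3: grad_x = 2*6*-1.1375 = -13.6502, grad_y = 2*7*-2.8899 = -40.4588
  x_3 = -1.1375 - 0.01*-13.6502 = -1.001
  y_3 = -2.8899 - 0.01*-40.4588 = -2.4853
f(-1.001, -2.4853) = 6*(-1.001)^2 + 7*(-2.4853)^2 = 49.2501


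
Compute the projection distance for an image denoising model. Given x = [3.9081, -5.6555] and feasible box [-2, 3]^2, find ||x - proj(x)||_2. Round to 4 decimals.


Project each component onto [-2, 3].
clip(3.9081) = 3.0, clip(-5.6555) = -2.0
Projection = [3.0, -2.0]
Squared diffs: [0.8246, 13.3627]
Distance = sqrt(14.1873) = 3.7666


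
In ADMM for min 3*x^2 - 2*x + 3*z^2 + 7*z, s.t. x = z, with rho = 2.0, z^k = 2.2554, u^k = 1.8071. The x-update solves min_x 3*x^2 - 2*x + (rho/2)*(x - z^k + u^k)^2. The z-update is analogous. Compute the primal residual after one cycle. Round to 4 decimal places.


ADMM iteration with rho = 2.0, z^k = 2.2554, u^k = 1.8071
Step 1: x-update.
Minimize 3*x^2 - 2*x + (2.0/2)*(x - 2.2554 + 1.8071)^2
FOC: (2*3 + 2.0)*x = 2 + 2.0*(2.2554 - 1.8071)
x^{k+1} = 0.3621
Step 2: z-update.
Minimize 3*z^2 + 7*z + (2.0/2)*(0.3621 - z + 1.8071)^2
FOC: (2*3 + 2.0)*z = -7 + 2.0*(0.3621 + 1.8071)
z^{k+1} = -0.3327
Step 3: u-update.
u^{k+1} = 1.8071 + 0.3621 + 0.3327 = 2.5019
Step 4: Primal residual = |0.3621 + 0.3327| = 0.6948


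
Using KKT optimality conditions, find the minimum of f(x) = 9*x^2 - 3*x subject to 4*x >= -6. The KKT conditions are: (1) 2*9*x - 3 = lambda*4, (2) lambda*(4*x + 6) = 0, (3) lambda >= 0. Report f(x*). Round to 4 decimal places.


Step 1: Try lambda = 0 (constraint inactive).
Stationarity: 2*9*x - 3 = 0
x* = 3/(2*9) = 1/6 = 0.1667 (rounded; the exact value 1/6 is used below)
Check constraint: 4*0.1667 = 0.6668 >= -6 -- satisfied.
Step 2: Compute optimal value.
f(x*) = 9*(1/6)^2 - 3*(1/6) = -0.25


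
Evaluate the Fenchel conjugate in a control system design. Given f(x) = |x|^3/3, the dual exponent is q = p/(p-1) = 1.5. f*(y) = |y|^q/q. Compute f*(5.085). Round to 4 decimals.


The conjugate exponent q satisfies 1/p + 1/q = 1.
p = 3, so q = 3/(3 - 1) = 1.5
|y|^q = 5.085^1.5 = 11.4666
f*(5.085) = 11.4666 / 1.5 = 7.6444


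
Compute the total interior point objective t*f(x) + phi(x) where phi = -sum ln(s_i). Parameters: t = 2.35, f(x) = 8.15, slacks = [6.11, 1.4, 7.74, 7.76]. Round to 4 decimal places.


Step 1: Compute log-barrier.
ln values: [1.8099, 0.3365, 2.0464, 2.049]
phi = -(1.8099 + 0.3365 + 2.0464 + 2.049) = -6.2418
Step 2: Compute augmented objective.
t*f(x) = 2.35*8.15 = 19.1525
Total = 19.1525 - 6.2418 = 12.9107


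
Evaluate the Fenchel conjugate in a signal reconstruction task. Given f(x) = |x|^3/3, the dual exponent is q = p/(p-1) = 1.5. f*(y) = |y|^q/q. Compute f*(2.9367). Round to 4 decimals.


The conjugate exponent q satisfies 1/p + 1/q = 1.
p = 3, so q = 3/(3 - 1) = 1.5
|y|^q = 2.9367^1.5 = 5.0326
f*(2.9367) = 5.0326 / 1.5 = 3.355


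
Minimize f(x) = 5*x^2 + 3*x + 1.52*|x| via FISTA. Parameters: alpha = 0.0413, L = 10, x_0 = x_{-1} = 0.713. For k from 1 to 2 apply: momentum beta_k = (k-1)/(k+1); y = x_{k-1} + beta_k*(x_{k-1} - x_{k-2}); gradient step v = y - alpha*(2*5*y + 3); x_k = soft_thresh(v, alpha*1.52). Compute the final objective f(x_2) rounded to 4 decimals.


FISTA on f(x) = 5*x^2 + 3*x + 1.52*|x|
L = 10, alpha = 0.0413
Iteration 1: beta = 0.0, y = 0.713 + 0.0*(0.713 - 0.713) = 0.713
  grad(y) = 10.13, v = y - alpha*grad = 0.2946
  prox(v) = soft_thresh(0.2946, 0.0628) = 0.2319
Iteration 2: beta = 0.3333, y = 0.2319 + 0.3333*(0.2319 - 0.713) = 0.0715
  grad(y) = 3.7147, v = y - alpha*grad = -0.0819
  prox(v) = soft_thresh(-0.0819, 0.0628) = -0.0192
f(x_2) = 5*(-0.0192)^2 + 3*(-0.0192) + 1.52*|-0.0192| = -0.0265


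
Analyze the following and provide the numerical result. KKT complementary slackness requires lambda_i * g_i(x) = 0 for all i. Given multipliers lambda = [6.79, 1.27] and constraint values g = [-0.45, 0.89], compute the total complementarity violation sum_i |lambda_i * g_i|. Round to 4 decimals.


KKT complementary slackness check:
lambda_1 * g_1 = 6.79 * -0.45 = -3.0555
lambda_2 * g_2 = 1.27 * 0.89 = 1.1303
Total violation = 3.0555 + 1.1303 = 4.1858


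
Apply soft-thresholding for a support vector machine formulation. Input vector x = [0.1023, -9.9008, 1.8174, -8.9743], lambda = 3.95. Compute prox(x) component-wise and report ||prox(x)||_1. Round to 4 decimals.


Soft-thresholding with lambda = 3.95:
prox(0.1023) = sign(0.1023)*max(|0.1023| - 3.95, 0) = 0.0
prox(-9.9008) = sign(-9.9008)*max(|-9.9008| - 3.95, 0) = -5.9508
prox(1.8174) = sign(1.8174)*max(|1.8174| - 3.95, 0) = 0.0
prox(-8.9743) = sign(-8.9743)*max(|-8.9743| - 3.95, 0) = -5.0243
prox(x) = [0.0, -5.9508, 0.0, -5.0243]
||prox(x)||_1 = 0.0 + 5.9508 + 0.0 + 5.0243 = 10.9751


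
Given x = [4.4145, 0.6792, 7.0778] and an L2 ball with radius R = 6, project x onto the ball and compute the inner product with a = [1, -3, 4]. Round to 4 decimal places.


Step 1: Compute ||x|| (intermediates to 6 decimals).
||x|| = sqrt(4.4145^2 + 0.6792^2 + 7.0778^2) = 8.369252
Step 2: Project.
Since ||x|| > R, scale = R/||x|| = 6/8.369252 = 0.71691, proj(x) = scale * x
proj(x) = [3.164799, 0.486925, 5.074146]
Step 3: Dot product.
a^T * proj(x) = 1*3.164799 - 3*0.486925 + 4*5.074146 = 22.0006


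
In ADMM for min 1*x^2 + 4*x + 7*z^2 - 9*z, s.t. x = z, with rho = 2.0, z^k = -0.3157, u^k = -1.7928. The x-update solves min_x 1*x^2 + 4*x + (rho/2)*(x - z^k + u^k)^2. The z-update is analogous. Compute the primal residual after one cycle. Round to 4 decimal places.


ADMM iteration with rho = 2.0, z^k = -0.3157, u^k = -1.7928
Step 1: x-update.
Minimize 1*x^2 + 4*x + (2.0/2)*(x + 0.3157 - 1.7928)^2
FOC: (2*1 + 2.0)*x = -4 + 2.0*(-0.3157 + 1.7928)
x^{k+1} = -0.2615
Step 2: z-update.
Minimize 7*z^2 - 9*z + (2.0/2)*(-0.2615 - z - 1.7928)^2
FOC: (2*7 + 2.0)*z = 9 + 2.0*(-0.2615 - 1.7928)
z^{k+1} = 0.3057
Step 3: u-update.
u^{k+1} = -1.7928 - 0.2615 - 0.3057 = -2.36
Step 4: Primal residual = |-0.2615 - 0.3057| = 0.5672
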